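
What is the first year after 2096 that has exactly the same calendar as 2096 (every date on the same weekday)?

2108

Two years share a calendar iff Jan 1 falls on the same weekday and both are leap or both are common. 2096: Jan 1 is Sunday, leap year.
2097: Jan 1 Tuesday, common
2098: Jan 1 Wednesday, common
2099: Jan 1 Thursday, common
2100: Jan 1 Friday, common
2101: Jan 1 Saturday, common
2102: Jan 1 Sunday, common
2103: Jan 1 Monday, common
2104: Jan 1 Tuesday, leap
2105: Jan 1 Thursday, common
2106: Jan 1 Friday, common
2107: Jan 1 Saturday, common
2108: Jan 1 Sunday, leap
2108 matches on both conditions.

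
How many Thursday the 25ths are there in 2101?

Check the 25th of each month of 2101: Jan 25: Tue, Feb 25: Fri, Mar 25: Fri, Apr 25: Mon, May 25: Wed, Jun 25: Sat, Jul 25: Mon, Aug 25: Thu, Sep 25: Sun, Oct 25: Tue, Nov 25: Fri, Dec 25: Sun.
Thursday occurs in August — 1 month.

1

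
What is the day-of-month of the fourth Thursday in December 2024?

26

December 1, 2024 is a Sunday, so the first Thursday is the 5th.
The fourth Thursday is 5 + 21 = 26.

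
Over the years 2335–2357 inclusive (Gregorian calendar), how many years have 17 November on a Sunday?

4

Track 17 November's weekday year by year (advancing +1, or +2 across a Feb 29):
  2335: Sun ✓  2336: Tue (+2)  2337: Wed (+1)  2338: Thu (+1)  2339: Fri (+1)
  2340: Sun (+2) ✓  2341: Mon (+1)  2342: Tue (+1)  2343: Wed (+1)  2344: Fri (+2)
  2345: Sat (+1)  2346: Sun (+1) ✓  2347: Mon (+1)  2348: Wed (+2)  2349: Thu (+1)
  2350: Fri (+1)  2351: Sat (+1)  2352: Mon (+2)  2353: Tue (+1)  2354: Wed (+1)
  2355: Thu (+1)  2356: Sat (+2)  2357: Sun (+1) ✓
Sunday years: 2335, 2340, 2346, 2357 — 4 in total.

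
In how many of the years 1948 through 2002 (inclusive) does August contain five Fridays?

23

August has 31 days; it has five Fridays when Friday falls among the first (month-length − 28) days — i.e. when August 1 is one of Friday/Thursday/Wednesday.
August 1 by year: 1948:Sun 1949:Mon 1950:Tue 1951:Wed✓ 1952:Fri✓ 1953:Sat 1954:Sun 1955:Mon 1956:Wed✓ 1957:Thu✓ 1958:Fri✓ 1959:Sat 1960:Mon 1961:Tue 1962:Wed✓ …(25 more)… 1988:Mon 1989:Tue 1990:Wed✓ 1991:Thu✓ 1992:Sat 1993:Sun 1994:Mon 1995:Tue 1996:Thu✓ 1997:Fri✓ 1998:Sat 1999:Sun 2000:Tue 2001:Wed✓ 2002:Thu✓
Years with five Fridays: 1951, 1952, 1956, 1957, 1958, 1962, 1963, 1968, 1969, 1973, 1974, 1975, 1979, 1980, 1984, 1985, 1986, 1990, 1991, 1996, 1997, 2001, 2002 → 23.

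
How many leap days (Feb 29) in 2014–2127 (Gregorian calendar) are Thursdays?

Leap years in 2014–2127: 27 of them.
Feb 29 weekday advances by 5 (mod 7) from one leap year to the next four years later (or differs when a century non-leap intervenes).
Leap-day weekdays: 2016:Mon 2020:Sat 2024:Thu✓ 2028:Tue 2032:Sun 2036:Fri 2040:Wed 2044:Mon 2048:Sat 2052:Thu✓ 2056:Tue 2060:Sun 2064:Fri 2068:Wed 2072:Mon 2076:Sat 2080:Thu✓ 2084:Tue 2088:Sun 2092:Fri 2096:Wed 2104:Fri 2108:Wed 2112:Mon 2116:Sat 2120:Thu✓ 2124:Tue
Thursday: 2024, 2052, 2080, 2120 → 4.

4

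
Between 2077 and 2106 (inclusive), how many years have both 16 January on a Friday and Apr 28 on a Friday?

Check each year's weekday for 16 January and Apr 28:
  2077: Sat/Wed  2078: Sun/Thu  2079: Mon/Fri  2080: Tue/Sun  2081: Thu/Mon  2082: Fri/Tue  2083: Sat/Wed  2084: Sun/Fri  2085: Tue/Sat  2086: Wed/Sun  2087: Thu/Mon  2088: Fri/Wed  2089: Sun/Thu  2090: Mon/Fri  2091: Tue/Sat  2092: Wed/Mon  2093: Fri/Tue  2094: Sat/Wed  2095: Sun/Thu  2096: Mon/Sat  2097: Wed/Sun  2098: Thu/Mon  2099: Fri/Tue  2100: Sat/Wed  2101: Sun/Thu  2102: Mon/Fri  2103: Tue/Sat  2104: Wed/Mon  2105: Fri/Tue  2106: Sat/Wed
Both conditions hold in: no year — 0.

0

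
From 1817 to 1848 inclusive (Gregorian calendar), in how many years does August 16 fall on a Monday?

5

Track August 16's weekday year by year (advancing +1, or +2 across a Feb 29):
  1817: Sat  1818: Sun (+1)  1819: Mon (+1) ✓  1820: Wed (+2)  1821: Thu (+1)
  1822: Fri (+1)  1823: Sat (+1)  1824: Mon (+2) ✓  1825: Tue (+1)  1826: Wed (+1)
  1827: Thu (+1)  1828: Sat (+2)  1829: Sun (+1)  1830: Mon (+1) ✓  … (4 more years) …
  1835: Sun (+1)  1836: Tue (+2)  1837: Wed (+1)  1838: Thu (+1)  1839: Fri (+1)
  1840: Sun (+2)  1841: Mon (+1) ✓  1842: Tue (+1)  1843: Wed (+1)  1844: Fri (+2)
  1845: Sat (+1)  1846: Sun (+1)  1847: Mon (+1) ✓  1848: Wed (+2)
Monday years: 1819, 1824, 1830, 1841, 1847 — 5 in total.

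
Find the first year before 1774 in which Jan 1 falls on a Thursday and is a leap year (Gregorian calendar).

1756

Jan 1 advances by 2 weekdays after a leap year and by 1 after a common year.
1774: Jan 1 is Saturday.
1773: Friday
1772: Wednesday (leap)
1771: Tuesday
1770: Monday
1769: Sunday
1768: Friday (leap)
1767: Thursday
1766: Wednesday
1765: Tuesday
1764: Sunday (leap)
1763: Saturday
1762: Friday
1761: Thursday
1760: Tuesday (leap)
1759: Monday
1758: Sunday
1757: Saturday
1756: Thursday (leap)
1756 begins on a Thursday and is a leap year.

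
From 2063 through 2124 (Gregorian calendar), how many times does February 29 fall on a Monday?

2

Leap years in 2063–2124: 15 of them.
Feb 29 weekday advances by 5 (mod 7) from one leap year to the next four years later (or differs when a century non-leap intervenes).
Leap-day weekdays: 2064:Fri 2068:Wed 2072:Mon✓ 2076:Sat 2080:Thu 2084:Tue 2088:Sun 2092:Fri 2096:Wed 2104:Fri 2108:Wed 2112:Mon✓ 2116:Sat 2120:Thu 2124:Tue
Monday: 2072, 2112 → 2.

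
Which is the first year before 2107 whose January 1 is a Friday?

Jan 1 advances by 2 weekdays after a leap year and by 1 after a common year.
2107: Jan 1 is Saturday.
2106: Friday
2106 begins on a Friday

2106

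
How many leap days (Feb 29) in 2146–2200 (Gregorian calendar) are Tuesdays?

Leap years in 2146–2200: 13 of them.
Feb 29 weekday advances by 5 (mod 7) from one leap year to the next four years later (or differs when a century non-leap intervenes).
Leap-day weekdays: 2148:Thu 2152:Tue✓ 2156:Sun 2160:Fri 2164:Wed 2168:Mon 2172:Sat 2176:Thu 2180:Tue✓ 2184:Sun 2188:Fri 2192:Wed 2196:Mon
Tuesday: 2152, 2180 → 2.

2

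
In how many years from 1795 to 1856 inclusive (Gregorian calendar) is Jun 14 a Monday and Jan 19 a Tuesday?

6

Check each year's weekday for Jun 14 and Jan 19:
  1795: Sun/Mon  1796: Tue/Tue  1797: Wed/Thu  1798: Thu/Fri  1799: Fri/Sat  1800: Sat/Sun  1801: Sun/Mon  1802: Mon/Tue ✓  1803: Tue/Wed  1804: Thu/Thu  1805: Fri/Sat  1806: Sat/Sun  1807: Sun/Mon  1808: Tue/Tue  …(34 more)…  1843: Wed/Thu  1844: Fri/Fri  1845: Sat/Sun  1846: Sun/Mon  1847: Mon/Tue ✓  1848: Wed/Wed  1849: Thu/Fri  1850: Fri/Sat  1851: Sat/Sun  1852: Mon/Mon  1853: Tue/Wed  1854: Wed/Thu  1855: Thu/Fri  1856: Sat/Sat
Both conditions hold in: 1802, 1813, 1819, 1830, 1841, 1847 — 6.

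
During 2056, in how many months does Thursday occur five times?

A month of length L has five Thursdays iff its first Thursday is on day ≤ L−28 (so day 1–3 in a 31-day month, 1–2 in a 30-day month, day 1 in a leap February).
Checking each month of 2056: Jan starts Sat (31d); Feb starts Tue (29d); Mar starts Wed (31d) ✓; Apr starts Sat (30d); May starts Mon (31d); Jun starts Thu (30d) ✓; Jul starts Sat (31d); Aug starts Tue (31d) ✓; Sep starts Fri (30d); Oct starts Sun (31d); Nov starts Wed (30d) ✓; Dec starts Fri (31d).
Five-Thursday months: March, June, August, November → 4.

4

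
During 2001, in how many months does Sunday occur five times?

A month of length L has five Sundays iff its first Sunday is on day ≤ L−28 (so day 1–3 in a 31-day month, 1–2 in a 30-day month, day 1 in a leap February).
Checking each month of 2001: Jan starts Mon (31d); Feb starts Thu (28d); Mar starts Thu (31d); Apr starts Sun (30d) ✓; May starts Tue (31d); Jun starts Fri (30d); Jul starts Sun (31d) ✓; Aug starts Wed (31d); Sep starts Sat (30d) ✓; Oct starts Mon (31d); Nov starts Thu (30d); Dec starts Sat (31d) ✓.
Five-Sunday months: April, July, September, December → 4.

4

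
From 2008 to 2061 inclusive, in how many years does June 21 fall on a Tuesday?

Track June 21's weekday year by year (advancing +1, or +2 across a Feb 29):
  2008: Sat  2009: Sun (+1)  2010: Mon (+1)  2011: Tue (+1) ✓  2012: Thu (+2)
  2013: Fri (+1)  2014: Sat (+1)  2015: Sun (+1)  2016: Tue (+2) ✓  2017: Wed (+1)
  2018: Thu (+1)  2019: Fri (+1)  2020: Sun (+2)  2021: Mon (+1)  … (26 more years) …
  2048: Sun (+2)  2049: Mon (+1)  2050: Tue (+1) ✓  2051: Wed (+1)  2052: Fri (+2)
  2053: Sat (+1)  2054: Sun (+1)  2055: Mon (+1)  2056: Wed (+2)  2057: Thu (+1)
  2058: Fri (+1)  2059: Sat (+1)  2060: Mon (+2)  2061: Tue (+1) ✓
Tuesday years: 2011, 2016, 2022, 2033, 2039, 2044, 2050, 2061 — 8 in total.

8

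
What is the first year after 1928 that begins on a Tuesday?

1929

Jan 1 advances by 2 weekdays after a leap year and by 1 after a common year.
1928: Jan 1 is Sunday (leap).
1929: Tuesday
1929 begins on a Tuesday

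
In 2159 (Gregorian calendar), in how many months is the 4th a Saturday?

1

Check the 4th of each month of 2159: Jan 4: Thu, Feb 4: Sun, Mar 4: Sun, Apr 4: Wed, May 4: Fri, Jun 4: Mon, Jul 4: Wed, Aug 4: Sat, Sep 4: Tue, Oct 4: Thu, Nov 4: Sun, Dec 4: Tue.
Saturday occurs in August — 1 month.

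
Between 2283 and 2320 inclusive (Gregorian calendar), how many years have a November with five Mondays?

November has 30 days; it has five Mondays when Monday falls among the first (month-length − 28) days — i.e. when November 1 is one of Monday/Sunday.
November 1 by year: 2283:Thu 2284:Sat 2285:Sun✓ 2286:Mon✓ 2287:Tue 2288:Thu 2289:Fri 2290:Sat 2291:Sun✓ 2292:Tue 2293:Wed 2294:Thu 2295:Fri 2296:Sun✓ 2297:Mon✓ …(8 more)… 2306:Thu 2307:Fri 2308:Sun✓ 2309:Mon✓ 2310:Tue 2311:Wed 2312:Fri 2313:Sat 2314:Sun✓ 2315:Mon✓ 2316:Wed 2317:Thu 2318:Fri 2319:Sat 2320:Mon✓
Years with five Mondays: 2285, 2286, 2291, 2296, 2297, 2303, 2308, 2309, 2314, 2315, 2320 → 11.

11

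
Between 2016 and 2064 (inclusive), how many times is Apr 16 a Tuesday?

Track Apr 16's weekday year by year (advancing +1, or +2 across a Feb 29):
  2016: Sat  2017: Sun (+1)  2018: Mon (+1)  2019: Tue (+1) ✓  2020: Thu (+2)
  2021: Fri (+1)  2022: Sat (+1)  2023: Sun (+1)  2024: Tue (+2) ✓  2025: Wed (+1)
  2026: Thu (+1)  2027: Fri (+1)  2028: Sun (+2)  2029: Mon (+1)  … (21 more years) …
  2051: Sun (+1)  2052: Tue (+2) ✓  2053: Wed (+1)  2054: Thu (+1)  2055: Fri (+1)
  2056: Sun (+2)  2057: Mon (+1)  2058: Tue (+1) ✓  2059: Wed (+1)  2060: Fri (+2)
  2061: Sat (+1)  2062: Sun (+1)  2063: Mon (+1)  2064: Wed (+2)
Tuesday years: 2019, 2024, 2030, 2041, 2047, 2052, 2058 — 7 in total.

7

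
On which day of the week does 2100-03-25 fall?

January 1, 2100 is a Friday.
March 25 is day 84 of the year, i.e. 83 days after Jan 1.
83 mod 7 = 6, so advance 6 weekdays from Friday: Thursday.

Thursday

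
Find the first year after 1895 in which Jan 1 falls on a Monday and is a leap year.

Jan 1 advances by 2 weekdays after a leap year and by 1 after a common year.
1895: Jan 1 is Tuesday.
1896: Wednesday (leap)
1897: Friday
1898: Saturday
1899: Sunday
1900: Monday
1901: Tuesday
1902: Wednesday
1903: Thursday
1904: Friday (leap)
1905: Sunday
1906: Monday
1907: Tuesday
1908: Wednesday (leap)
1909: Friday
1910: Saturday
1911: Sunday
1912: Monday (leap)
1912 begins on a Monday and is a leap year.

1912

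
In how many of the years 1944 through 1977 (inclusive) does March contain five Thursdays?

15

March has 31 days; it has five Thursdays when Thursday falls among the first (month-length − 28) days — i.e. when March 1 is one of Thursday/Wednesday/Tuesday.
March 1 by year: 1944:Wed✓ 1945:Thu✓ 1946:Fri 1947:Sat 1948:Mon 1949:Tue✓ 1950:Wed✓ 1951:Thu✓ 1952:Sat 1953:Sun 1954:Mon 1955:Tue✓ 1956:Thu✓ 1957:Fri 1958:Sat …(4 more)… 1963:Fri 1964:Sun 1965:Mon 1966:Tue✓ 1967:Wed✓ 1968:Fri 1969:Sat 1970:Sun 1971:Mon 1972:Wed✓ 1973:Thu✓ 1974:Fri 1975:Sat 1976:Mon 1977:Tue✓
Years with five Thursdays: 1944, 1945, 1949, 1950, 1951, 1955, 1956, 1960, 1961, 1962, 1966, 1967, 1972, 1973, 1977 → 15.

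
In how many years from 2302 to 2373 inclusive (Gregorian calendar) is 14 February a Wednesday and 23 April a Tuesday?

3

Check each year's weekday for 14 February and 23 April:
  2302: Fri/Wed  2303: Sat/Thu  2304: Sun/Sat  2305: Tue/Sun  2306: Wed/Mon  2307: Thu/Tue  2308: Fri/Thu  2309: Sun/Fri  2310: Mon/Sat  2311: Tue/Sun  2312: Wed/Tue ✓  2313: Fri/Wed  2314: Sat/Thu  2315: Sun/Fri  …(44 more)…  2360: Sun/Sat  2361: Tue/Sun  2362: Wed/Mon  2363: Thu/Tue  2364: Fri/Thu  2365: Sun/Fri  2366: Mon/Sat  2367: Tue/Sun  2368: Wed/Tue ✓  2369: Fri/Wed  2370: Sat/Thu  2371: Sun/Fri  2372: Mon/Sun  2373: Wed/Mon
Both conditions hold in: 2312, 2340, 2368 — 3.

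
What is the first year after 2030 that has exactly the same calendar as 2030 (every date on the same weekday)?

Two years share a calendar iff Jan 1 falls on the same weekday and both are leap or both are common. 2030: Jan 1 is Tuesday, common year.
2031: Jan 1 Wednesday, common
2032: Jan 1 Thursday, leap
2033: Jan 1 Saturday, common
2034: Jan 1 Sunday, common
2035: Jan 1 Monday, common
2036: Jan 1 Tuesday, leap
2037: Jan 1 Thursday, common
2038: Jan 1 Friday, common
2039: Jan 1 Saturday, common
2040: Jan 1 Sunday, leap
2041: Jan 1 Tuesday, common
2041 matches on both conditions.

2041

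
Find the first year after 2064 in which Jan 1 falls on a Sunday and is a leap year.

2068

Jan 1 advances by 2 weekdays after a leap year and by 1 after a common year.
2064: Jan 1 is Tuesday (leap).
2065: Thursday
2066: Friday
2067: Saturday
2068: Sunday (leap)
2068 begins on a Sunday and is a leap year.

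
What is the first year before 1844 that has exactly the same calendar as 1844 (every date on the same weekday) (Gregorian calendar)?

Two years share a calendar iff Jan 1 falls on the same weekday and both are leap or both are common. 1844: Jan 1 is Monday, leap year.
1843: Jan 1 Sunday, common
1842: Jan 1 Saturday, common
1841: Jan 1 Friday, common
1840: Jan 1 Wednesday, leap
1839: Jan 1 Tuesday, common
1838: Jan 1 Monday, common
1837: Jan 1 Sunday, common
1836: Jan 1 Friday, leap
1835: Jan 1 Thursday, common
1834: Jan 1 Wednesday, common
1833: Jan 1 Tuesday, common
1832: Jan 1 Sunday, leap
1831: Jan 1 Saturday, common
1830: Jan 1 Friday, common
1829: Jan 1 Thursday, common
1828: Jan 1 Tuesday, leap
1827: Jan 1 Monday, common
1826: Jan 1 Sunday, common
1825: Jan 1 Saturday, common
1824: Jan 1 Thursday, leap
1823: Jan 1 Wednesday, common
1822: Jan 1 Tuesday, common
1821: Jan 1 Monday, common
1820: Jan 1 Saturday, leap
1819: Jan 1 Friday, common
1818: Jan 1 Thursday, common
1817: Jan 1 Wednesday, common
1816: Jan 1 Monday, leap
1816 matches on both conditions.

1816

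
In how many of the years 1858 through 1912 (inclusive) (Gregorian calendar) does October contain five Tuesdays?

October has 31 days; it has five Tuesdays when Tuesday falls among the first (month-length − 28) days — i.e. when October 1 is one of Tuesday/Monday/Sunday.
October 1 by year: 1858:Fri 1859:Sat 1860:Mon✓ 1861:Tue✓ 1862:Wed 1863:Thu 1864:Sat 1865:Sun✓ 1866:Mon✓ 1867:Tue✓ 1868:Thu 1869:Fri 1870:Sat 1871:Sun✓ 1872:Tue✓ …(25 more)… 1898:Sat 1899:Sun✓ 1900:Mon✓ 1901:Tue✓ 1902:Wed 1903:Thu 1904:Sat 1905:Sun✓ 1906:Mon✓ 1907:Tue✓ 1908:Thu 1909:Fri 1910:Sat 1911:Sun✓ 1912:Tue✓
Years with five Tuesdays: 1860, 1861, 1865, 1866, 1867, 1871, 1872, 1876, 1877, 1878, 1882, 1883, 1888, 1889, 1893, 1894, 1895, 1899, 1900, 1901, 1905, 1906, 1907, 1911, 1912 → 25.

25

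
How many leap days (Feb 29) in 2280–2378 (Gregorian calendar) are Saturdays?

4

Leap years in 2280–2378: 24 of them.
Feb 29 weekday advances by 5 (mod 7) from one leap year to the next four years later (or differs when a century non-leap intervenes).
Leap-day weekdays: 2280:Sun 2284:Fri 2288:Wed 2292:Mon 2296:Sat✓ 2304:Mon 2308:Sat✓ 2312:Thu 2316:Tue 2320:Sun 2324:Fri 2328:Wed 2332:Mon 2336:Sat✓ 2340:Thu 2344:Tue 2348:Sun 2352:Fri 2356:Wed 2360:Mon 2364:Sat✓ 2368:Thu 2372:Tue 2376:Sun
Saturday: 2296, 2308, 2336, 2364 → 4.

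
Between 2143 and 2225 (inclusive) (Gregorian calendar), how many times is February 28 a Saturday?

12

Track February 28's weekday year by year (advancing +1, or +2 across a Feb 29):
  2143: Thu  2144: Fri (+1)  2145: Sun (+2)  2146: Mon (+1)  2147: Tue (+1)
  2148: Wed (+1)  2149: Fri (+2)  2150: Sat (+1) ✓  2151: Sun (+1)  2152: Mon (+1)
  2153: Wed (+2)  2154: Thu (+1)  2155: Fri (+1)  2156: Sat (+1) ✓  … (55 more years) …
  2212: Fri (+1)  2213: Sun (+2)  2214: Mon (+1)  2215: Tue (+1)  2216: Wed (+1)
  2217: Fri (+2)  2218: Sat (+1) ✓  2219: Sun (+1)  2220: Mon (+1)  2221: Wed (+2)
  2222: Thu (+1)  2223: Fri (+1)  2224: Sat (+1) ✓  2225: Mon (+2)
Saturday years: 2150, 2156, 2161, 2167, 2178, 2184, 2189, 2195, 2201, 2207, 2218, 2224 — 12 in total.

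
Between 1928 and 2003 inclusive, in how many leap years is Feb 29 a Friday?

Leap years in 1928–2003: 19 of them.
Feb 29 weekday advances by 5 (mod 7) from one leap year to the next four years later (or differs when a century non-leap intervenes).
Leap-day weekdays: 1928:Wed 1932:Mon 1936:Sat 1940:Thu 1944:Tue 1948:Sun 1952:Fri✓ 1956:Wed 1960:Mon 1964:Sat 1968:Thu 1972:Tue 1976:Sun 1980:Fri✓ 1984:Wed 1988:Mon 1992:Sat 1996:Thu 2000:Tue
Friday: 1952, 1980 → 2.

2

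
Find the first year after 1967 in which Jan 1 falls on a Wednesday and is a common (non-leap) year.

1969

Jan 1 advances by 2 weekdays after a leap year and by 1 after a common year.
1967: Jan 1 is Sunday.
1968: Monday (leap)
1969: Wednesday
1969 begins on a Wednesday and is a common year.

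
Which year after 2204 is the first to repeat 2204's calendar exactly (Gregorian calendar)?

2232

Two years share a calendar iff Jan 1 falls on the same weekday and both are leap or both are common. 2204: Jan 1 is Sunday, leap year.
2205: Jan 1 Tuesday, common
2206: Jan 1 Wednesday, common
2207: Jan 1 Thursday, common
2208: Jan 1 Friday, leap
2209: Jan 1 Sunday, common
2210: Jan 1 Monday, common
2211: Jan 1 Tuesday, common
2212: Jan 1 Wednesday, leap
2213: Jan 1 Friday, common
2214: Jan 1 Saturday, common
2215: Jan 1 Sunday, common
2216: Jan 1 Monday, leap
2217: Jan 1 Wednesday, common
2218: Jan 1 Thursday, common
2219: Jan 1 Friday, common
2220: Jan 1 Saturday, leap
2221: Jan 1 Monday, common
2222: Jan 1 Tuesday, common
2223: Jan 1 Wednesday, common
2224: Jan 1 Thursday, leap
2225: Jan 1 Saturday, common
2226: Jan 1 Sunday, common
2227: Jan 1 Monday, common
2228: Jan 1 Tuesday, leap
2229: Jan 1 Thursday, common
2230: Jan 1 Friday, common
2231: Jan 1 Saturday, common
2232: Jan 1 Sunday, leap
2232 matches on both conditions.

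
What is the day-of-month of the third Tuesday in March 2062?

21

March 1, 2062 is a Wednesday, so the first Tuesday is the 7th.
The third Tuesday is 7 + 14 = 21.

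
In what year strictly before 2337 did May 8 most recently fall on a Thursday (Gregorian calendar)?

2330

From one year to the next, a fixed date's weekday advances by 1, or by 2 when a Feb 29 lies between the two dates.
2337: May 8 is Saturday.
2336: Friday (−1)
2335: Wednesday (−2)
2334: Tuesday (−1)
2333: Monday (−1)
2332: Sunday (−1)
2331: Friday (−2)
2330: Thursday (−1)
May 8 falls on a Thursday in 2330.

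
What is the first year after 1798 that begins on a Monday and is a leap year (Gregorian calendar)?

Jan 1 advances by 2 weekdays after a leap year and by 1 after a common year.
1798: Jan 1 is Monday.
1799: Tuesday
1800: Wednesday
1801: Thursday
1802: Friday
1803: Saturday
1804: Sunday (leap)
1805: Tuesday
1806: Wednesday
1807: Thursday
1808: Friday (leap)
1809: Sunday
1810: Monday
1811: Tuesday
1812: Wednesday (leap)
1813: Friday
1814: Saturday
1815: Sunday
1816: Monday (leap)
1816 begins on a Monday and is a leap year.

1816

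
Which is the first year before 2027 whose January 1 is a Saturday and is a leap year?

2000

Jan 1 advances by 2 weekdays after a leap year and by 1 after a common year.
2027: Jan 1 is Friday.
2026: Thursday
2025: Wednesday
2024: Monday (leap)
2023: Sunday
2022: Saturday
2021: Friday
2020: Wednesday (leap)
2019: Tuesday
2018: Monday
2017: Sunday
2016: Friday (leap)
2015: Thursday
2014: Wednesday
2013: Tuesday
2012: Sunday (leap)
2011: Saturday
2010: Friday
2009: Thursday
2008: Tuesday (leap)
2007: Monday
2006: Sunday
2005: Saturday
2004: Thursday (leap)
2003: Wednesday
2002: Tuesday
2001: Monday
2000: Saturday (leap)
2000 begins on a Saturday and is a leap year.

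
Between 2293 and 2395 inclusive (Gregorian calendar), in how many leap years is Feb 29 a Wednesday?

Leap years in 2293–2395: 24 of them.
Feb 29 weekday advances by 5 (mod 7) from one leap year to the next four years later (or differs when a century non-leap intervenes).
Leap-day weekdays: 2296:Sat 2304:Mon 2308:Sat 2312:Thu 2316:Tue 2320:Sun 2324:Fri 2328:Wed✓ 2332:Mon 2336:Sat 2340:Thu 2344:Tue 2348:Sun 2352:Fri 2356:Wed✓ 2360:Mon 2364:Sat 2368:Thu 2372:Tue 2376:Sun 2380:Fri 2384:Wed✓ 2388:Mon 2392:Sat
Wednesday: 2328, 2356, 2384 → 3.

3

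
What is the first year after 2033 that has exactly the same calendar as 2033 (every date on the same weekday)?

Two years share a calendar iff Jan 1 falls on the same weekday and both are leap or both are common. 2033: Jan 1 is Saturday, common year.
2034: Jan 1 Sunday, common
2035: Jan 1 Monday, common
2036: Jan 1 Tuesday, leap
2037: Jan 1 Thursday, common
2038: Jan 1 Friday, common
2039: Jan 1 Saturday, common
2039 matches on both conditions.

2039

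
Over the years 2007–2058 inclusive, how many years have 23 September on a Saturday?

Track 23 September's weekday year by year (advancing +1, or +2 across a Feb 29):
  2007: Sun  2008: Tue (+2)  2009: Wed (+1)  2010: Thu (+1)  2011: Fri (+1)
  2012: Sun (+2)  2013: Mon (+1)  2014: Tue (+1)  2015: Wed (+1)  2016: Fri (+2)
  2017: Sat (+1) ✓  2018: Sun (+1)  2019: Mon (+1)  2020: Wed (+2)  … (24 more years) …
  2045: Sat (+1) ✓  2046: Sun (+1)  2047: Mon (+1)  2048: Wed (+2)  2049: Thu (+1)
  2050: Fri (+1)  2051: Sat (+1) ✓  2052: Mon (+2)  2053: Tue (+1)  2054: Wed (+1)
  2055: Thu (+1)  2056: Sat (+2) ✓  2057: Sun (+1)  2058: Mon (+1)
Saturday years: 2017, 2023, 2028, 2034, 2045, 2051, 2056 — 7 in total.

7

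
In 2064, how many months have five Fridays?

A month of length L has five Fridays iff its first Friday is on day ≤ L−28 (so day 1–3 in a 31-day month, 1–2 in a 30-day month, day 1 in a leap February).
Checking each month of 2064: Jan starts Tue (31d); Feb starts Fri (29d) ✓; Mar starts Sat (31d); Apr starts Tue (30d); May starts Thu (31d) ✓; Jun starts Sun (30d); Jul starts Tue (31d); Aug starts Fri (31d) ✓; Sep starts Mon (30d); Oct starts Wed (31d) ✓; Nov starts Sat (30d); Dec starts Mon (31d).
Five-Friday months: February, May, August, October → 4.

4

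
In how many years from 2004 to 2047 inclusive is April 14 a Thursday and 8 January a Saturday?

5

Check each year's weekday for April 14 and 8 January:
  2004: Wed/Thu  2005: Thu/Sat ✓  2006: Fri/Sun  2007: Sat/Mon  2008: Mon/Tue  2009: Tue/Thu  2010: Wed/Fri  2011: Thu/Sat ✓  2012: Sat/Sun  2013: Sun/Tue  2014: Mon/Wed  2015: Tue/Thu  2016: Thu/Fri  2017: Fri/Sun  …(16 more)…  2034: Fri/Sun  2035: Sat/Mon  2036: Mon/Tue  2037: Tue/Thu  2038: Wed/Fri  2039: Thu/Sat ✓  2040: Sat/Sun  2041: Sun/Tue  2042: Mon/Wed  2043: Tue/Thu  2044: Thu/Fri  2045: Fri/Sun  2046: Sat/Mon  2047: Sun/Tue
Both conditions hold in: 2005, 2011, 2022, 2033, 2039 — 5.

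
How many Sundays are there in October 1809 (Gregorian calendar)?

5

October 1809 has 31 days and begins on Sunday.
The first Sunday is October 1.
Sundays fall on 1, 8, 15, 22, 29 — that's 5.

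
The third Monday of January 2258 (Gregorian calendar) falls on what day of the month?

January 1, 2258 is a Friday, so the first Monday is the 4th.
The third Monday is 4 + 14 = 18.

18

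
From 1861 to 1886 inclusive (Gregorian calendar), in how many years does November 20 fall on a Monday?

4

Track November 20's weekday year by year (advancing +1, or +2 across a Feb 29):
  1861: Wed  1862: Thu (+1)  1863: Fri (+1)  1864: Sun (+2)  1865: Mon (+1) ✓
  1866: Tue (+1)  1867: Wed (+1)  1868: Fri (+2)  1869: Sat (+1)  1870: Sun (+1)
  1871: Mon (+1) ✓  1872: Wed (+2)  1873: Thu (+1)  1874: Fri (+1)  1875: Sat (+1)
  1876: Mon (+2) ✓  1877: Tue (+1)  1878: Wed (+1)  1879: Thu (+1)  1880: Sat (+2)
  1881: Sun (+1)  1882: Mon (+1) ✓  1883: Tue (+1)  1884: Thu (+2)  1885: Fri (+1)
  1886: Sat (+1)
Monday years: 1865, 1871, 1876, 1882 — 4 in total.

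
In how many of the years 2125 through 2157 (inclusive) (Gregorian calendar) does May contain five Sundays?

14

May has 31 days; it has five Sundays when Sunday falls among the first (month-length − 28) days — i.e. when May 1 is one of Sunday/Saturday/Friday.
May 1 by year: 2125:Tue 2126:Wed 2127:Thu 2128:Sat✓ 2129:Sun✓ 2130:Mon 2131:Tue 2132:Thu 2133:Fri✓ 2134:Sat✓ 2135:Sun✓ 2136:Tue 2137:Wed 2138:Thu 2139:Fri✓ …(3 more)… 2143:Wed 2144:Fri✓ 2145:Sat✓ 2146:Sun✓ 2147:Mon 2148:Wed 2149:Thu 2150:Fri✓ 2151:Sat✓ 2152:Mon 2153:Tue 2154:Wed 2155:Thu 2156:Sat✓ 2157:Sun✓
Years with five Sundays: 2128, 2129, 2133, 2134, 2135, 2139, 2140, 2144, 2145, 2146, 2150, 2151, 2156, 2157 → 14.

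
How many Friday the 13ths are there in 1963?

2

Check the 13th of each month of 1963: Jan 13: Sun, Feb 13: Wed, Mar 13: Wed, Apr 13: Sat, May 13: Mon, Jun 13: Thu, Jul 13: Sat, Aug 13: Tue, Sep 13: Fri, Oct 13: Sun, Nov 13: Wed, Dec 13: Fri.
Friday occurs in September, December — 2 months.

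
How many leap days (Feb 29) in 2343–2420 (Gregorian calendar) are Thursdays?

Leap years in 2343–2420: 20 of them.
Feb 29 weekday advances by 5 (mod 7) from one leap year to the next four years later (or differs when a century non-leap intervenes).
Leap-day weekdays: 2344:Tue 2348:Sun 2352:Fri 2356:Wed 2360:Mon 2364:Sat 2368:Thu✓ 2372:Tue 2376:Sun 2380:Fri 2384:Wed 2388:Mon 2392:Sat 2396:Thu✓ 2400:Tue 2404:Sun 2408:Fri 2412:Wed 2416:Mon 2420:Sat
Thursday: 2368, 2396 → 2.

2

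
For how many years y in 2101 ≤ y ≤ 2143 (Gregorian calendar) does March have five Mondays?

17

March has 31 days; it has five Mondays when Monday falls among the first (month-length − 28) days — i.e. when March 1 is one of Monday/Sunday/Saturday.
March 1 by year: 2101:Tue 2102:Wed 2103:Thu 2104:Sat✓ 2105:Sun✓ 2106:Mon✓ 2107:Tue 2108:Thu 2109:Fri 2110:Sat✓ 2111:Sun✓ 2112:Tue 2113:Wed 2114:Thu 2115:Fri …(13 more)… 2129:Tue 2130:Wed 2131:Thu 2132:Sat✓ 2133:Sun✓ 2134:Mon✓ 2135:Tue 2136:Thu 2137:Fri 2138:Sat✓ 2139:Sun✓ 2140:Tue 2141:Wed 2142:Thu 2143:Fri
Years with five Mondays: 2104, 2105, 2106, 2110, 2111, 2116, 2117, 2121, 2122, 2123, 2127, 2128, 2132, 2133, 2134, 2138, 2139 → 17.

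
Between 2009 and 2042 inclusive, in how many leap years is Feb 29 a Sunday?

Leap years in 2009–2042: 8 of them.
Feb 29 weekday advances by 5 (mod 7) from one leap year to the next four years later (or differs when a century non-leap intervenes).
Leap-day weekdays: 2012:Wed 2016:Mon 2020:Sat 2024:Thu 2028:Tue 2032:Sun✓ 2036:Fri 2040:Wed
Sunday: 2032 → 1.

1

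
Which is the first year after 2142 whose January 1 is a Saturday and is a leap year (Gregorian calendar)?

2152

Jan 1 advances by 2 weekdays after a leap year and by 1 after a common year.
2142: Jan 1 is Monday.
2143: Tuesday
2144: Wednesday (leap)
2145: Friday
2146: Saturday
2147: Sunday
2148: Monday (leap)
2149: Wednesday
2150: Thursday
2151: Friday
2152: Saturday (leap)
2152 begins on a Saturday and is a leap year.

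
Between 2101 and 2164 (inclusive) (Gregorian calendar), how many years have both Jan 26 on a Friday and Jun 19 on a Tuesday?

Check each year's weekday for Jan 26 and Jun 19:
  2101: Wed/Sun  2102: Thu/Mon  2103: Fri/Tue ✓  2104: Sat/Thu  2105: Mon/Fri  2106: Tue/Sat  2107: Wed/Sun  2108: Thu/Tue  2109: Sat/Wed  2110: Sun/Thu  2111: Mon/Fri  2112: Tue/Sun  2113: Thu/Mon  2114: Fri/Tue ✓  …(36 more)…  2151: Tue/Sat  2152: Wed/Mon  2153: Fri/Tue ✓  2154: Sat/Wed  2155: Sun/Thu  2156: Mon/Sat  2157: Wed/Sun  2158: Thu/Mon  2159: Fri/Tue ✓  2160: Sat/Thu  2161: Mon/Fri  2162: Tue/Sat  2163: Wed/Sun  2164: Thu/Tue
Both conditions hold in: 2103, 2114, 2125, 2131, 2142, 2153, 2159 — 7.

7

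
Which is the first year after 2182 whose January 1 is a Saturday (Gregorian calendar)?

2185

Jan 1 advances by 2 weekdays after a leap year and by 1 after a common year.
2182: Jan 1 is Tuesday.
2183: Wednesday
2184: Thursday (leap)
2185: Saturday
2185 begins on a Saturday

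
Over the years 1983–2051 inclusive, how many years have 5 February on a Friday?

10

Track 5 February's weekday year by year (advancing +1, or +2 across a Feb 29):
  1983: Sat  1984: Sun (+1)  1985: Tue (+2)  1986: Wed (+1)  1987: Thu (+1)
  1988: Fri (+1) ✓  1989: Sun (+2)  1990: Mon (+1)  1991: Tue (+1)  1992: Wed (+1)
  1993: Fri (+2) ✓  1994: Sat (+1)  1995: Sun (+1)  1996: Mon (+1)  … (41 more years) …
  2038: Fri (+1) ✓  2039: Sat (+1)  2040: Sun (+1)  2041: Tue (+2)  2042: Wed (+1)
  2043: Thu (+1)  2044: Fri (+1) ✓  2045: Sun (+2)  2046: Mon (+1)  2047: Tue (+1)
  2048: Wed (+1)  2049: Fri (+2) ✓  2050: Sat (+1)  2051: Sun (+1)
Friday years: 1988, 1993, 1999, 2010, 2016, 2021, 2027, 2038, 2044, 2049 — 10 in total.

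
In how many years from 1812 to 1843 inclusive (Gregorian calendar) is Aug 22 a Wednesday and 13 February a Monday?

1

Check each year's weekday for Aug 22 and 13 February:
  1812: Sat/Thu  1813: Sun/Sat  1814: Mon/Sun  1815: Tue/Mon  1816: Thu/Tue  1817: Fri/Thu  1818: Sat/Fri  1819: Sun/Sat  1820: Tue/Sun  1821: Wed/Tue  1822: Thu/Wed  1823: Fri/Thu  1824: Sun/Fri  1825: Mon/Sun  …(4 more)…  1830: Sun/Sat  1831: Mon/Sun  1832: Wed/Mon ✓  1833: Thu/Wed  1834: Fri/Thu  1835: Sat/Fri  1836: Mon/Sat  1837: Tue/Mon  1838: Wed/Tue  1839: Thu/Wed  1840: Sat/Thu  1841: Sun/Sat  1842: Mon/Sun  1843: Tue/Mon
Both conditions hold in: 1832 — 1.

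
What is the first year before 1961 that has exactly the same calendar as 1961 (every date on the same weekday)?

Two years share a calendar iff Jan 1 falls on the same weekday and both are leap or both are common. 1961: Jan 1 is Sunday, common year.
1960: Jan 1 Friday, leap
1959: Jan 1 Thursday, common
1958: Jan 1 Wednesday, common
1957: Jan 1 Tuesday, common
1956: Jan 1 Sunday, leap
1955: Jan 1 Saturday, common
1954: Jan 1 Friday, common
1953: Jan 1 Thursday, common
1952: Jan 1 Tuesday, leap
1951: Jan 1 Monday, common
1950: Jan 1 Sunday, common
1950 matches on both conditions.

1950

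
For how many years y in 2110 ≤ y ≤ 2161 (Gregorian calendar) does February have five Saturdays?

February has 28 days (29 in leap years); it has five Saturdays when Saturday falls among the first (month-length − 28) days — i.e. when February 1 is Saturday in a leap year (never in a common year).
February 1 by year: 2110:Sat 2111:Sun 2112:Mon 2113:Wed 2114:Thu 2115:Fri 2116:Sat✓ 2117:Mon 2118:Tue 2119:Wed 2120:Thu 2121:Sat 2122:Sun 2123:Mon 2124:Tue …(22 more)… 2147:Wed 2148:Thu 2149:Sat 2150:Sun 2151:Mon 2152:Tue 2153:Thu 2154:Fri 2155:Sat 2156:Sun 2157:Tue 2158:Wed 2159:Thu 2160:Fri 2161:Sun
Years with five Saturdays: 2116, 2144 → 2.

2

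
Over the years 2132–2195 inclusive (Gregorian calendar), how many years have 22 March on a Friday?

9

Track 22 March's weekday year by year (advancing +1, or +2 across a Feb 29):
  2132: Sat  2133: Sun (+1)  2134: Mon (+1)  2135: Tue (+1)  2136: Thu (+2)
  2137: Fri (+1) ✓  2138: Sat (+1)  2139: Sun (+1)  2140: Tue (+2)  2141: Wed (+1)
  2142: Thu (+1)  2143: Fri (+1) ✓  2144: Sun (+2)  2145: Mon (+1)  … (36 more years) …
  2182: Fri (+1) ✓  2183: Sat (+1)  2184: Mon (+2)  2185: Tue (+1)  2186: Wed (+1)
  2187: Thu (+1)  2188: Sat (+2)  2189: Sun (+1)  2190: Mon (+1)  2191: Tue (+1)
  2192: Thu (+2)  2193: Fri (+1) ✓  2194: Sat (+1)  2195: Sun (+1)
Friday years: 2137, 2143, 2148, 2154, 2165, 2171, 2176, 2182, 2193 — 9 in total.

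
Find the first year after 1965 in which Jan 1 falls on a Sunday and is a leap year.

1984

Jan 1 advances by 2 weekdays after a leap year and by 1 after a common year.
1965: Jan 1 is Friday.
1966: Saturday
1967: Sunday
1968: Monday (leap)
1969: Wednesday
1970: Thursday
1971: Friday
1972: Saturday (leap)
1973: Monday
1974: Tuesday
1975: Wednesday
1976: Thursday (leap)
1977: Saturday
1978: Sunday
1979: Monday
1980: Tuesday (leap)
1981: Thursday
1982: Friday
1983: Saturday
1984: Sunday (leap)
1984 begins on a Sunday and is a leap year.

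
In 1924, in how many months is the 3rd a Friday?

1

Check the 3rd of each month of 1924: Jan 3: Thu, Feb 3: Sun, Mar 3: Mon, Apr 3: Thu, May 3: Sat, Jun 3: Tue, Jul 3: Thu, Aug 3: Sun, Sep 3: Wed, Oct 3: Fri, Nov 3: Mon, Dec 3: Wed.
Friday occurs in October — 1 month.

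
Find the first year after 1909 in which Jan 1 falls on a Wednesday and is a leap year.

Jan 1 advances by 2 weekdays after a leap year and by 1 after a common year.
1909: Jan 1 is Friday.
1910: Saturday
1911: Sunday
1912: Monday (leap)
1913: Wednesday
1914: Thursday
1915: Friday
1916: Saturday (leap)
1917: Monday
1918: Tuesday
1919: Wednesday
1920: Thursday (leap)
1921: Saturday
1922: Sunday
1923: Monday
1924: Tuesday (leap)
1925: Thursday
1926: Friday
1927: Saturday
1928: Sunday (leap)
1929: Tuesday
1930: Wednesday
1931: Thursday
1932: Friday (leap)
1933: Sunday
1934: Monday
1935: Tuesday
1936: Wednesday (leap)
1936 begins on a Wednesday and is a leap year.

1936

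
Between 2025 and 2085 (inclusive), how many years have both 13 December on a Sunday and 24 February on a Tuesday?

Check each year's weekday for 13 December and 24 February:
  2025: Sat/Mon  2026: Sun/Tue ✓  2027: Mon/Wed  2028: Wed/Thu  2029: Thu/Sat  2030: Fri/Sun  2031: Sat/Mon  2032: Mon/Tue  2033: Tue/Thu  2034: Wed/Fri  2035: Thu/Sat  2036: Sat/Sun  2037: Sun/Tue ✓  2038: Mon/Wed  …(33 more)…  2072: Tue/Wed  2073: Wed/Fri  2074: Thu/Sat  2075: Fri/Sun  2076: Sun/Mon  2077: Mon/Wed  2078: Tue/Thu  2079: Wed/Fri  2080: Fri/Sat  2081: Sat/Mon  2082: Sun/Tue ✓  2083: Mon/Wed  2084: Wed/Thu  2085: Thu/Sat
Both conditions hold in: 2026, 2037, 2043, 2054, 2065, 2071, 2082 — 7.

7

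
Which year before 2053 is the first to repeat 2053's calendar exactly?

Two years share a calendar iff Jan 1 falls on the same weekday and both are leap or both are common. 2053: Jan 1 is Wednesday, common year.
2052: Jan 1 Monday, leap
2051: Jan 1 Sunday, common
2050: Jan 1 Saturday, common
2049: Jan 1 Friday, common
2048: Jan 1 Wednesday, leap
2047: Jan 1 Tuesday, common
2046: Jan 1 Monday, common
2045: Jan 1 Sunday, common
2044: Jan 1 Friday, leap
2043: Jan 1 Thursday, common
2042: Jan 1 Wednesday, common
2042 matches on both conditions.

2042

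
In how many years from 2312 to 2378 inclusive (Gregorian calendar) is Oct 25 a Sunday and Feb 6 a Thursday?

Check each year's weekday for Oct 25 and Feb 6:
  2312: Fri/Tue  2313: Sat/Thu  2314: Sun/Fri  2315: Mon/Sat  2316: Wed/Sun  2317: Thu/Tue  2318: Fri/Wed  2319: Sat/Thu  2320: Mon/Fri  2321: Tue/Sun  2322: Wed/Mon  2323: Thu/Tue  2324: Sat/Wed  2325: Sun/Fri  …(39 more)…  2365: Mon/Sat  2366: Tue/Sun  2367: Wed/Mon  2368: Fri/Tue  2369: Sat/Thu  2370: Sun/Fri  2371: Mon/Sat  2372: Wed/Sun  2373: Thu/Tue  2374: Fri/Wed  2375: Sat/Thu  2376: Mon/Fri  2377: Tue/Sun  2378: Wed/Mon
Both conditions hold in: 2336, 2364 — 2.

2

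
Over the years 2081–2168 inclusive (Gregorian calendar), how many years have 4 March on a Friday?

13

Track 4 March's weekday year by year (advancing +1, or +2 across a Feb 29):
  2081: Tue  2082: Wed (+1)  2083: Thu (+1)  2084: Sat (+2)  2085: Sun (+1)
  2086: Mon (+1)  2087: Tue (+1)  2088: Thu (+2)  2089: Fri (+1) ✓  2090: Sat (+1)
  2091: Sun (+1)  2092: Tue (+2)  2093: Wed (+1)  2094: Thu (+1)  … (60 more years) …
  2155: Tue (+1)  2156: Thu (+2)  2157: Fri (+1) ✓  2158: Sat (+1)  2159: Sun (+1)
  2160: Tue (+2)  2161: Wed (+1)  2162: Thu (+1)  2163: Fri (+1) ✓  2164: Sun (+2)
  2165: Mon (+1)  2166: Tue (+1)  2167: Wed (+1)  2168: Fri (+2) ✓
Friday years: 2089, 2095, 2101, 2107, 2112, 2118, 2129, 2135, 2140, 2146, 2157, 2163, 2168 — 13 in total.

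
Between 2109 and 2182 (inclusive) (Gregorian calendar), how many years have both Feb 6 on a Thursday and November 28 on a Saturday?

3

Check each year's weekday for Feb 6 and November 28:
  2109: Wed/Thu  2110: Thu/Fri  2111: Fri/Sat  2112: Sat/Mon  2113: Mon/Tue  2114: Tue/Wed  2115: Wed/Thu  2116: Thu/Sat ✓  2117: Sat/Sun  2118: Sun/Mon  2119: Mon/Tue  2120: Tue/Thu  2121: Thu/Fri  2122: Fri/Sat  …(46 more)…  2169: Mon/Tue  2170: Tue/Wed  2171: Wed/Thu  2172: Thu/Sat ✓  2173: Sat/Sun  2174: Sun/Mon  2175: Mon/Tue  2176: Tue/Thu  2177: Thu/Fri  2178: Fri/Sat  2179: Sat/Sun  2180: Sun/Tue  2181: Tue/Wed  2182: Wed/Thu
Both conditions hold in: 2116, 2144, 2172 — 3.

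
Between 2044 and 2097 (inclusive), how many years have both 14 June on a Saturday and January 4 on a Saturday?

5

Check each year's weekday for 14 June and January 4:
  2044: Tue/Mon  2045: Wed/Wed  2046: Thu/Thu  2047: Fri/Fri  2048: Sun/Sat  2049: Mon/Mon  2050: Tue/Tue  2051: Wed/Wed  2052: Fri/Thu  2053: Sat/Sat ✓  2054: Sun/Sun  2055: Mon/Mon  2056: Wed/Tue  2057: Thu/Thu  …(26 more)…  2084: Wed/Tue  2085: Thu/Thu  2086: Fri/Fri  2087: Sat/Sat ✓  2088: Mon/Sun  2089: Tue/Tue  2090: Wed/Wed  2091: Thu/Thu  2092: Sat/Fri  2093: Sun/Sun  2094: Mon/Mon  2095: Tue/Tue  2096: Thu/Wed  2097: Fri/Fri
Both conditions hold in: 2053, 2059, 2070, 2081, 2087 — 5.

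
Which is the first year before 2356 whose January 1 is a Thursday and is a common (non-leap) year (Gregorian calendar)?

Jan 1 advances by 2 weekdays after a leap year and by 1 after a common year.
2356: Jan 1 is Sunday (leap).
2355: Saturday
2354: Friday
2353: Thursday
2353 begins on a Thursday and is a common year.

2353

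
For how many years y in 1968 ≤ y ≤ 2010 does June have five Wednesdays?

12

June has 30 days; it has five Wednesdays when Wednesday falls among the first (month-length − 28) days — i.e. when June 1 is one of Wednesday/Tuesday.
June 1 by year: 1968:Sat 1969:Sun 1970:Mon 1971:Tue✓ 1972:Thu 1973:Fri 1974:Sat 1975:Sun 1976:Tue✓ 1977:Wed✓ 1978:Thu 1979:Fri 1980:Sun 1981:Mon 1982:Tue✓ …(13 more)… 1996:Sat 1997:Sun 1998:Mon 1999:Tue✓ 2000:Thu 2001:Fri 2002:Sat 2003:Sun 2004:Tue✓ 2005:Wed✓ 2006:Thu 2007:Fri 2008:Sun 2009:Mon 2010:Tue✓
Years with five Wednesdays: 1971, 1976, 1977, 1982, 1983, 1988, 1993, 1994, 1999, 2004, 2005, 2010 → 12.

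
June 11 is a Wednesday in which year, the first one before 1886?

From one year to the next, a fixed date's weekday advances by 1, or by 2 when a Feb 29 lies between the two dates.
1886: June 11 is Friday.
1885: Thursday (−1)
1884: Wednesday (−1)
June 11 falls on a Wednesday in 1884.

1884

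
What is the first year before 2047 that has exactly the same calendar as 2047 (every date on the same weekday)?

Two years share a calendar iff Jan 1 falls on the same weekday and both are leap or both are common. 2047: Jan 1 is Tuesday, common year.
2046: Jan 1 Monday, common
2045: Jan 1 Sunday, common
2044: Jan 1 Friday, leap
2043: Jan 1 Thursday, common
2042: Jan 1 Wednesday, common
2041: Jan 1 Tuesday, common
2041 matches on both conditions.

2041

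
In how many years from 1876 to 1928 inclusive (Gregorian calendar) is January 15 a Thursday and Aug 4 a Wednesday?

2

Check each year's weekday for January 15 and Aug 4:
  1876: Sat/Fri  1877: Mon/Sat  1878: Tue/Sun  1879: Wed/Mon  1880: Thu/Wed ✓  1881: Sat/Thu  1882: Sun/Fri  1883: Mon/Sat  1884: Tue/Mon  1885: Thu/Tue  1886: Fri/Wed  1887: Sat/Thu  1888: Sun/Sat  1889: Tue/Sun  …(25 more)…  1915: Fri/Wed  1916: Sat/Fri  1917: Mon/Sat  1918: Tue/Sun  1919: Wed/Mon  1920: Thu/Wed ✓  1921: Sat/Thu  1922: Sun/Fri  1923: Mon/Sat  1924: Tue/Mon  1925: Thu/Tue  1926: Fri/Wed  1927: Sat/Thu  1928: Sun/Sat
Both conditions hold in: 1880, 1920 — 2.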